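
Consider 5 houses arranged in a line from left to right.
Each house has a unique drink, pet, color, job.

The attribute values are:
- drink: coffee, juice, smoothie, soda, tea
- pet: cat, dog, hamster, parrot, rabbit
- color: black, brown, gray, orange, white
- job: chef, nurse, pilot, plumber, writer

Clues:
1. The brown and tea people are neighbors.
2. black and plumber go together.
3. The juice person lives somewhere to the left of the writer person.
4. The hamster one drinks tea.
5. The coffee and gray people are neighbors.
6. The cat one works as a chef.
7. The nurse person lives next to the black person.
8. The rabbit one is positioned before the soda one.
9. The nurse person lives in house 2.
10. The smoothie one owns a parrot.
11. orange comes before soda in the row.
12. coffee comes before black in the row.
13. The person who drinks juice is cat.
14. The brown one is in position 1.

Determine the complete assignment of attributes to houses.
Solution:

House | Drink | Pet | Color | Job
---------------------------------
  1   | coffee | rabbit | brown | pilot
  2   | tea | hamster | gray | nurse
  3   | smoothie | parrot | black | plumber
  4   | juice | cat | orange | chef
  5   | soda | dog | white | writer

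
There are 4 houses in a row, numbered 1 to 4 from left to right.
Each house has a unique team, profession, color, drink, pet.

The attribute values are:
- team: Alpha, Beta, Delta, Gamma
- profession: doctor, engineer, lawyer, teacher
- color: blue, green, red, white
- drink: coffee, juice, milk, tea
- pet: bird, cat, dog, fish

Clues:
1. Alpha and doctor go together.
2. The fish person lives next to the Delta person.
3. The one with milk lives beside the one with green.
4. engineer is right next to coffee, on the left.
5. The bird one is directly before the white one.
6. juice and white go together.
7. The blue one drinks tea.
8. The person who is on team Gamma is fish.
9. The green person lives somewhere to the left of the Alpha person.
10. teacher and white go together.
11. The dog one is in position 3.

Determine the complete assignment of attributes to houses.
Solution:

House | Team | Profession | Color | Drink | Pet
-----------------------------------------------
  1   | Gamma | engineer | red | milk | fish
  2   | Delta | lawyer | green | coffee | bird
  3   | Beta | teacher | white | juice | dog
  4   | Alpha | doctor | blue | tea | cat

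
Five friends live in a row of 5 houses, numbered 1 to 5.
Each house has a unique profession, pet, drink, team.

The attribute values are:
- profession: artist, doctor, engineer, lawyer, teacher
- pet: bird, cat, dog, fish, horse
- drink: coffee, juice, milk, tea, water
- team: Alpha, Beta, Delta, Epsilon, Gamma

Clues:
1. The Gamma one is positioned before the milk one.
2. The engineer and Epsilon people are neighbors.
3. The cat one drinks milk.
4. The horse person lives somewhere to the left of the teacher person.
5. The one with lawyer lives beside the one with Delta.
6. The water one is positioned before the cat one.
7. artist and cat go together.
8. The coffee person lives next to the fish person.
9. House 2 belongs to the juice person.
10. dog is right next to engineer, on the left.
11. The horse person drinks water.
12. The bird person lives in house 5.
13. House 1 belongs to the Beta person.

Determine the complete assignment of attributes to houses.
Solution:

House | Profession | Pet | Drink | Team
---------------------------------------
  1   | doctor | dog | coffee | Beta
  2   | engineer | fish | juice | Gamma
  3   | lawyer | horse | water | Epsilon
  4   | artist | cat | milk | Delta
  5   | teacher | bird | tea | Alpha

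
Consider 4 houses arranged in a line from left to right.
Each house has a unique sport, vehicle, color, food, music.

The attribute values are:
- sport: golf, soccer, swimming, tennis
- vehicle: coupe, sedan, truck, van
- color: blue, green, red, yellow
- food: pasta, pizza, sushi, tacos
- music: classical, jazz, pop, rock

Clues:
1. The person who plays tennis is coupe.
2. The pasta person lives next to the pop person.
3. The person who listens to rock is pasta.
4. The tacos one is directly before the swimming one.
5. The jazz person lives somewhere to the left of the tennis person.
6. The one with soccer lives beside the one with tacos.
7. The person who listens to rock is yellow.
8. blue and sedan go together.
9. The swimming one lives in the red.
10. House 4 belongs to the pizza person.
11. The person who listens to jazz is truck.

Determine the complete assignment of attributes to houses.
Solution:

House | Sport | Vehicle | Color | Food | Music
----------------------------------------------
  1   | soccer | van | yellow | pasta | rock
  2   | golf | sedan | blue | tacos | pop
  3   | swimming | truck | red | sushi | jazz
  4   | tennis | coupe | green | pizza | classical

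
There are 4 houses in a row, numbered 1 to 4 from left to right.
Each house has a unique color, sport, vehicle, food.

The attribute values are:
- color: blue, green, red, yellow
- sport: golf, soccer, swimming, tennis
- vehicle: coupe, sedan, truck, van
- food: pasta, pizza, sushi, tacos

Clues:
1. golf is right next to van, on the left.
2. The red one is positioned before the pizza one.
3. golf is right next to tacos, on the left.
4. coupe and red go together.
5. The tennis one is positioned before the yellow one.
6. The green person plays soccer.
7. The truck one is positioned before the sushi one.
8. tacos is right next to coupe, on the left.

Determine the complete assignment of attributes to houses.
Solution:

House | Color | Sport | Vehicle | Food
--------------------------------------
  1   | blue | golf | truck | pasta
  2   | green | soccer | van | tacos
  3   | red | tennis | coupe | sushi
  4   | yellow | swimming | sedan | pizza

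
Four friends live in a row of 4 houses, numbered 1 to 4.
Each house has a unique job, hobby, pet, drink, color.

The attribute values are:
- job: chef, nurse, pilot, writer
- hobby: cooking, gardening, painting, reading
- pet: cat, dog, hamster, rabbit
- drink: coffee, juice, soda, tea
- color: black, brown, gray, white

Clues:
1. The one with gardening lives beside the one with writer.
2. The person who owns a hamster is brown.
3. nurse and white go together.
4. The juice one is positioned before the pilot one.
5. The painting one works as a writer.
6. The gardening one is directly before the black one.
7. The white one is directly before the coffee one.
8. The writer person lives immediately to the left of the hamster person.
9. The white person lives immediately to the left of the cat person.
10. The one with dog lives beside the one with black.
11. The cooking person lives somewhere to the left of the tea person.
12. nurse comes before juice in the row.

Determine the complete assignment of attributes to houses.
Solution:

House | Job | Hobby | Pet | Drink | Color
-----------------------------------------
  1   | nurse | gardening | dog | soda | white
  2   | writer | painting | cat | coffee | black
  3   | chef | cooking | hamster | juice | brown
  4   | pilot | reading | rabbit | tea | gray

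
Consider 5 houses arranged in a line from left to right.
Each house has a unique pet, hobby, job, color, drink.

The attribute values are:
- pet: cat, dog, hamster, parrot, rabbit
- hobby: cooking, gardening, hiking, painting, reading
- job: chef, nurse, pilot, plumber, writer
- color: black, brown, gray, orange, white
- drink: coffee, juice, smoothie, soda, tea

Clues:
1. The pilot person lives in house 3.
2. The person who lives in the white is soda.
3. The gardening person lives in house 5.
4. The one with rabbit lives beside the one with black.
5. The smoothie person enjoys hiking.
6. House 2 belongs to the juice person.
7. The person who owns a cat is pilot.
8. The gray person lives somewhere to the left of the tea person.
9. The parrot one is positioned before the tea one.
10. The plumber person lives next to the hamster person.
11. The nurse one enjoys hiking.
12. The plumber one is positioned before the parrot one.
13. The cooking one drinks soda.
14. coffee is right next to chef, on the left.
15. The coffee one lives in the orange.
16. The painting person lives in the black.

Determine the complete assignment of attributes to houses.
Solution:

House | Pet | Hobby | Job | Color | Drink
-----------------------------------------
  1   | rabbit | reading | plumber | orange | coffee
  2   | hamster | painting | chef | black | juice
  3   | cat | cooking | pilot | white | soda
  4   | parrot | hiking | nurse | gray | smoothie
  5   | dog | gardening | writer | brown | tea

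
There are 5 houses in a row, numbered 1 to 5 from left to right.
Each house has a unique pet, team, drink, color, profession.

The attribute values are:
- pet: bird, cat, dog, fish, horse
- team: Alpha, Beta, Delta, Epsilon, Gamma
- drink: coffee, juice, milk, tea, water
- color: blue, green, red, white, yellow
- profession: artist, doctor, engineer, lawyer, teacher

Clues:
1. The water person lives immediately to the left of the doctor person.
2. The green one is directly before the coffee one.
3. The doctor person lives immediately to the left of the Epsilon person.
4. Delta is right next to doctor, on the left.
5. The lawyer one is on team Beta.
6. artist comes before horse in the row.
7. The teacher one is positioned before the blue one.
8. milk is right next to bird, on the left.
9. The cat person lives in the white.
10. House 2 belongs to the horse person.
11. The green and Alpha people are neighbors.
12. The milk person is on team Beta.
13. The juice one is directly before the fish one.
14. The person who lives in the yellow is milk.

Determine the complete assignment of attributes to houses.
Solution:

House | Pet | Team | Drink | Color | Profession
-----------------------------------------------
  1   | dog | Delta | water | green | artist
  2   | horse | Alpha | coffee | red | doctor
  3   | cat | Epsilon | juice | white | teacher
  4   | fish | Beta | milk | yellow | lawyer
  5   | bird | Gamma | tea | blue | engineer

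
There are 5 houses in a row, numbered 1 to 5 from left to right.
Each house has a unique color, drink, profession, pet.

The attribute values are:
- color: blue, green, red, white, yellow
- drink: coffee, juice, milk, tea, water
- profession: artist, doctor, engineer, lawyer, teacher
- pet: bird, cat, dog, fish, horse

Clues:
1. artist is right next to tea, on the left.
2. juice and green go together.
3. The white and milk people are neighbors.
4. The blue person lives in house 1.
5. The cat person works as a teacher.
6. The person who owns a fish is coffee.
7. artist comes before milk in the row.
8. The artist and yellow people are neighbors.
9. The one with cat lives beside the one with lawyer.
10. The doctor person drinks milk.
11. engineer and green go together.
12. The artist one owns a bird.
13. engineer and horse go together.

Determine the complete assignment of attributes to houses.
Solution:

House | Color | Drink | Profession | Pet
----------------------------------------
  1   | blue | water | artist | bird
  2   | yellow | tea | teacher | cat
  3   | white | coffee | lawyer | fish
  4   | red | milk | doctor | dog
  5   | green | juice | engineer | horse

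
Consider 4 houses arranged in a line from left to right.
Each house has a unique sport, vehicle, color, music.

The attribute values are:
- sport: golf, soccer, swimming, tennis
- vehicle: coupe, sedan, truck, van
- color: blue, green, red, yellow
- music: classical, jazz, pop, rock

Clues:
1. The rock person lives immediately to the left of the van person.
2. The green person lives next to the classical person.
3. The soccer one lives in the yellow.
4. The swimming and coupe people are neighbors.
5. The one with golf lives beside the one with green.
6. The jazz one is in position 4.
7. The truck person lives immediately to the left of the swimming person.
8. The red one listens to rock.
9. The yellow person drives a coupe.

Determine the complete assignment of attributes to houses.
Solution:

House | Sport | Vehicle | Color | Music
---------------------------------------
  1   | golf | truck | red | rock
  2   | swimming | van | green | pop
  3   | soccer | coupe | yellow | classical
  4   | tennis | sedan | blue | jazz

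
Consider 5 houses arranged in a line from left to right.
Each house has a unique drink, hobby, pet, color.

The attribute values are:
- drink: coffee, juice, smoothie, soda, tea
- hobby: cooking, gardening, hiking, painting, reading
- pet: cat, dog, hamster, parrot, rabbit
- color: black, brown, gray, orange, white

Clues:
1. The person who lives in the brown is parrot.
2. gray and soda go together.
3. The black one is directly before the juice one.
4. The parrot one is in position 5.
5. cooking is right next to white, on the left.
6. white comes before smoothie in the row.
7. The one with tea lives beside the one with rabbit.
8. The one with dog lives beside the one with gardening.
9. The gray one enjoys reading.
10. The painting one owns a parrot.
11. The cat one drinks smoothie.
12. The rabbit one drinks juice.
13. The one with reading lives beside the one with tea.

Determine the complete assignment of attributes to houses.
Solution:

House | Drink | Hobby | Pet | Color
-----------------------------------
  1   | soda | reading | hamster | gray
  2   | tea | cooking | dog | black
  3   | juice | gardening | rabbit | white
  4   | smoothie | hiking | cat | orange
  5   | coffee | painting | parrot | brown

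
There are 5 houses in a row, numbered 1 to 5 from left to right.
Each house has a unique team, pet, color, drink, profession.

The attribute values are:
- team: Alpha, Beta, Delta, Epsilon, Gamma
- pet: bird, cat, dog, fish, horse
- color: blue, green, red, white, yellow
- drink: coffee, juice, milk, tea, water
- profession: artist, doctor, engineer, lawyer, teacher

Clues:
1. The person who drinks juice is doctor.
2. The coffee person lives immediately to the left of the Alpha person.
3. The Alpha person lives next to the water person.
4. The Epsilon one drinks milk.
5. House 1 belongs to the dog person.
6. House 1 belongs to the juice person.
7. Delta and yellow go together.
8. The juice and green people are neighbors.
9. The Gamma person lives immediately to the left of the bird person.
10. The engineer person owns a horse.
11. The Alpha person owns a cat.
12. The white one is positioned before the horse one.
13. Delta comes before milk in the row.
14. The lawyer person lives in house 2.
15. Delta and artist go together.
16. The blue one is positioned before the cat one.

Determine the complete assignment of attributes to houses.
Solution:

House | Team | Pet | Color | Drink | Profession
-----------------------------------------------
  1   | Gamma | dog | blue | juice | doctor
  2   | Beta | bird | green | coffee | lawyer
  3   | Alpha | cat | white | tea | teacher
  4   | Delta | fish | yellow | water | artist
  5   | Epsilon | horse | red | milk | engineer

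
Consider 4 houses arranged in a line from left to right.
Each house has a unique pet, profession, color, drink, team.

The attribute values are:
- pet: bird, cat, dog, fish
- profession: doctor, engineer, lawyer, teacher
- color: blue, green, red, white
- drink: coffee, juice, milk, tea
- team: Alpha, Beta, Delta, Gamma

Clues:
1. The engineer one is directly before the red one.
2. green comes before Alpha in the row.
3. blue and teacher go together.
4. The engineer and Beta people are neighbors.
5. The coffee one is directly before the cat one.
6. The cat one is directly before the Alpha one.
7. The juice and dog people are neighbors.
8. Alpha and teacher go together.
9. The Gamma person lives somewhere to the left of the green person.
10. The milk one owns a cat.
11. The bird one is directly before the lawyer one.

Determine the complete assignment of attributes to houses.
Solution:

House | Pet | Profession | Color | Drink | Team
-----------------------------------------------
  1   | bird | engineer | white | juice | Gamma
  2   | dog | lawyer | red | coffee | Beta
  3   | cat | doctor | green | milk | Delta
  4   | fish | teacher | blue | tea | Alpha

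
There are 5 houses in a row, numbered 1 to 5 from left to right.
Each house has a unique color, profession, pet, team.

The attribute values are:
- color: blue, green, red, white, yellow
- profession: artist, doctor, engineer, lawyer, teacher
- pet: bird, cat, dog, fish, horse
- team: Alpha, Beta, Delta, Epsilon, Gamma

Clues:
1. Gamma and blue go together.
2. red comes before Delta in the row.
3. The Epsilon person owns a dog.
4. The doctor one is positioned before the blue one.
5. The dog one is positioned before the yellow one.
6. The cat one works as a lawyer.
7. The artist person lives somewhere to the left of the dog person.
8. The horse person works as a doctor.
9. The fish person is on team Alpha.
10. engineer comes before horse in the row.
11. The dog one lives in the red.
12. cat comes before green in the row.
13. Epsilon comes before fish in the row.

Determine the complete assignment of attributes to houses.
Solution:

House | Color | Profession | Pet | Team
---------------------------------------
  1   | white | artist | bird | Beta
  2   | red | engineer | dog | Epsilon
  3   | yellow | doctor | horse | Delta
  4   | blue | lawyer | cat | Gamma
  5   | green | teacher | fish | Alpha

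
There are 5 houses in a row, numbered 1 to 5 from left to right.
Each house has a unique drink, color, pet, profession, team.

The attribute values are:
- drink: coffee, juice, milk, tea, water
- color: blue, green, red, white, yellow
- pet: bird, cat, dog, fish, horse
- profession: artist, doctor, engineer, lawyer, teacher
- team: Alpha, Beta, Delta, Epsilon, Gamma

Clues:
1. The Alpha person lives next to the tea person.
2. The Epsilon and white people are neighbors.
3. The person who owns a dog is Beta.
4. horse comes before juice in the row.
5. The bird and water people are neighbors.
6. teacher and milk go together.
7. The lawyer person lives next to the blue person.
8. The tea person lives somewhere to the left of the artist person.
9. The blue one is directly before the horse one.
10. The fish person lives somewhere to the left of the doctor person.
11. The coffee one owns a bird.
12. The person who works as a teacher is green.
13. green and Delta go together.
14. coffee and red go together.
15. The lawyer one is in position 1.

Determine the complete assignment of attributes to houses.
Solution:

House | Drink | Color | Pet | Profession | Team
-----------------------------------------------
  1   | coffee | red | bird | lawyer | Gamma
  2   | water | blue | fish | engineer | Alpha
  3   | tea | yellow | horse | doctor | Epsilon
  4   | juice | white | dog | artist | Beta
  5   | milk | green | cat | teacher | Delta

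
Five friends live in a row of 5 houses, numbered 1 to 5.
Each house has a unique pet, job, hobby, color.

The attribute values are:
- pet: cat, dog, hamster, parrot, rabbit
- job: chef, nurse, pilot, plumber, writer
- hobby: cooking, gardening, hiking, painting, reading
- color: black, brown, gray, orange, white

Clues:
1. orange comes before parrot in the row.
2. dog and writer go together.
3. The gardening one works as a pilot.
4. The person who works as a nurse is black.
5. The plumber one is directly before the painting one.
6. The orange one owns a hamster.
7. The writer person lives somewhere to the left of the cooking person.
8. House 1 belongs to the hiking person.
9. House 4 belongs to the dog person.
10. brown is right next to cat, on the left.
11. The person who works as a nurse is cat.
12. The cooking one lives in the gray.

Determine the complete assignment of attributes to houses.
Solution:

House | Pet | Job | Hobby | Color
---------------------------------
  1   | rabbit | plumber | hiking | brown
  2   | cat | nurse | painting | black
  3   | hamster | pilot | gardening | orange
  4   | dog | writer | reading | white
  5   | parrot | chef | cooking | gray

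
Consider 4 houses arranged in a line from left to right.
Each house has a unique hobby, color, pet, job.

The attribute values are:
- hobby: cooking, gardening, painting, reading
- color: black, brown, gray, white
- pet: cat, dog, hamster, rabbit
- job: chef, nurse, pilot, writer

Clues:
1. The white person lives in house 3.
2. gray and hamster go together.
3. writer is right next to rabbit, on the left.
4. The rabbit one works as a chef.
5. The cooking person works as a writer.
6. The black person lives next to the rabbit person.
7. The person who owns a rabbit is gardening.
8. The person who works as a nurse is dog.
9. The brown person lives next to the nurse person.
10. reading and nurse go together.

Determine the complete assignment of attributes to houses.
Solution:

House | Hobby | Color | Pet | Job
---------------------------------
  1   | cooking | black | cat | writer
  2   | gardening | brown | rabbit | chef
  3   | reading | white | dog | nurse
  4   | painting | gray | hamster | pilot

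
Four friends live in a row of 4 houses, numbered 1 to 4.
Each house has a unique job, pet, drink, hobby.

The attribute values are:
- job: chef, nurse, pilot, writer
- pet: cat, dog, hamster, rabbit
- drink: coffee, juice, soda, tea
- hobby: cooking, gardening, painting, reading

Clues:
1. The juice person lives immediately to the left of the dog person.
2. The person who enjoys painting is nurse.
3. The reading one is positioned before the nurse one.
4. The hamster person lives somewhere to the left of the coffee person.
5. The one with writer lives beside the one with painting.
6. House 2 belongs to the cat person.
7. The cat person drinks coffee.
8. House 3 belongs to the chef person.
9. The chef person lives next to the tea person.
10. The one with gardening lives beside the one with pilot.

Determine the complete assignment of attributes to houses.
Solution:

House | Job | Pet | Drink | Hobby
---------------------------------
  1   | writer | hamster | soda | reading
  2   | nurse | cat | coffee | painting
  3   | chef | rabbit | juice | gardening
  4   | pilot | dog | tea | cooking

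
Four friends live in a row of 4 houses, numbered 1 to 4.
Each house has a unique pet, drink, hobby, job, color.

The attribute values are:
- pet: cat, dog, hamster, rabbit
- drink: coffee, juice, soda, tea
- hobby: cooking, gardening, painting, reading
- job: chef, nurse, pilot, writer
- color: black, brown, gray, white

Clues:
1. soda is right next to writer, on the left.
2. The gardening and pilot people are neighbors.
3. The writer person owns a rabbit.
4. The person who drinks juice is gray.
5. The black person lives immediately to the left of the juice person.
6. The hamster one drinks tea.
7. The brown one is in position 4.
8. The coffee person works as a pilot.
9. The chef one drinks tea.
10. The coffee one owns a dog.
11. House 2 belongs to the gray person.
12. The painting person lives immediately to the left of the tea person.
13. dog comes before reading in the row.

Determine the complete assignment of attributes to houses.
Solution:

House | Pet | Drink | Hobby | Job | Color
-----------------------------------------
  1   | cat | soda | cooking | nurse | black
  2   | rabbit | juice | gardening | writer | gray
  3   | dog | coffee | painting | pilot | white
  4   | hamster | tea | reading | chef | brown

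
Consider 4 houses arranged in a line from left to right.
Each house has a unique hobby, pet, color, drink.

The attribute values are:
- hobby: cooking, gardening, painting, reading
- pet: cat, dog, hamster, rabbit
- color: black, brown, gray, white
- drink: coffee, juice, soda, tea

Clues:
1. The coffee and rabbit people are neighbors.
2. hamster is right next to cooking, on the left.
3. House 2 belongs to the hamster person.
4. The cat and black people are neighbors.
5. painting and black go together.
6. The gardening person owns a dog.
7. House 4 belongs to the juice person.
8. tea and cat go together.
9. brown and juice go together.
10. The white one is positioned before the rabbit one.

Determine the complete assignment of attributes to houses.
Solution:

House | Hobby | Pet | Color | Drink
-----------------------------------
  1   | reading | cat | white | tea
  2   | painting | hamster | black | coffee
  3   | cooking | rabbit | gray | soda
  4   | gardening | dog | brown | juice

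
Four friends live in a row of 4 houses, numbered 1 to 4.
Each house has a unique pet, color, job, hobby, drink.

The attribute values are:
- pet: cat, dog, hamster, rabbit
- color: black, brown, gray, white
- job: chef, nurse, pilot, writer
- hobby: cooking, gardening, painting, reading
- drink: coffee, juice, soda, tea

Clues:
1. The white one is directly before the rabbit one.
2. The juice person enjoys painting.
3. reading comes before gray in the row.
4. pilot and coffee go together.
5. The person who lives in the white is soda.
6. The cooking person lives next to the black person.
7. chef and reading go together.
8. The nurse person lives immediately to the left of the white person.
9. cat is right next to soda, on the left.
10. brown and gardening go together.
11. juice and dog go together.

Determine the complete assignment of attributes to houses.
Solution:

House | Pet | Color | Job | Hobby | Drink
-----------------------------------------
  1   | cat | brown | nurse | gardening | tea
  2   | hamster | white | chef | reading | soda
  3   | rabbit | gray | pilot | cooking | coffee
  4   | dog | black | writer | painting | juice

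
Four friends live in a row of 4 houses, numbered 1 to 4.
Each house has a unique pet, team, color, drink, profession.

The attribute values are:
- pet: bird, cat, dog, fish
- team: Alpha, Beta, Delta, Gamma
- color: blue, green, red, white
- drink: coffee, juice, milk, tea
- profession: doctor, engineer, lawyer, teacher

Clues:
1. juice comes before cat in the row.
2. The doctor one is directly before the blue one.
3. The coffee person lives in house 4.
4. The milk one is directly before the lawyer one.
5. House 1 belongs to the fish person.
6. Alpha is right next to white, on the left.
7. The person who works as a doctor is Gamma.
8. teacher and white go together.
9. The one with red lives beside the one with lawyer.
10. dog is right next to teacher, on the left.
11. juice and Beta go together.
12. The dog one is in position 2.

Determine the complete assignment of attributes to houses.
Solution:

House | Pet | Team | Color | Drink | Profession
-----------------------------------------------
  1   | fish | Gamma | red | milk | doctor
  2   | dog | Alpha | blue | tea | lawyer
  3   | bird | Beta | white | juice | teacher
  4   | cat | Delta | green | coffee | engineer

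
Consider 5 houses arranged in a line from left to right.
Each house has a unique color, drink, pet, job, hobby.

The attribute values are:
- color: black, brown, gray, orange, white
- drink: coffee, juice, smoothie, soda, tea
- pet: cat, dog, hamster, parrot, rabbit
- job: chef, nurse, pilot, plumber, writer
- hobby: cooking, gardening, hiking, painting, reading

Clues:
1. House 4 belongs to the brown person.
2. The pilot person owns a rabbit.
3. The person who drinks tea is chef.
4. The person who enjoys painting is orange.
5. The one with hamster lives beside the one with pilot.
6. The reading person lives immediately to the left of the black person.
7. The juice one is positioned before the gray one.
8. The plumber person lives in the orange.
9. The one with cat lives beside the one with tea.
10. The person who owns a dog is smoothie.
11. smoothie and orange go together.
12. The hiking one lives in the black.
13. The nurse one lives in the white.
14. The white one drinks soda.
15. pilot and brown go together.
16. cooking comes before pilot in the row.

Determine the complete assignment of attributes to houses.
Solution:

House | Color | Drink | Pet | Job | Hobby
-----------------------------------------
  1   | white | soda | parrot | nurse | reading
  2   | black | juice | cat | writer | hiking
  3   | gray | tea | hamster | chef | cooking
  4   | brown | coffee | rabbit | pilot | gardening
  5   | orange | smoothie | dog | plumber | painting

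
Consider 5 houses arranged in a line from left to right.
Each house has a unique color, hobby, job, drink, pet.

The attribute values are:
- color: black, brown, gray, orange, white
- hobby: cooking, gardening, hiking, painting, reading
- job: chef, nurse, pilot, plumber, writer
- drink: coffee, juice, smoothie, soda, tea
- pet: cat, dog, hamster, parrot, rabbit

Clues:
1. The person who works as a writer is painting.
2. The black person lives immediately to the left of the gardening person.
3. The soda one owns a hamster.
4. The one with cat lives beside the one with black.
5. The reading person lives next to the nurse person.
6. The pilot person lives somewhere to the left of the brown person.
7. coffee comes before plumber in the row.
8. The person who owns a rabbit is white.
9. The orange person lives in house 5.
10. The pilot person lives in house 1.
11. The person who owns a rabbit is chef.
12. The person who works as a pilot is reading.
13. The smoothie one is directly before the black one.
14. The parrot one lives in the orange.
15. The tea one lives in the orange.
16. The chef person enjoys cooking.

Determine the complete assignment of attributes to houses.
Solution:

House | Color | Hobby | Job | Drink | Pet
-----------------------------------------
  1   | gray | reading | pilot | smoothie | cat
  2   | black | hiking | nurse | coffee | dog
  3   | brown | gardening | plumber | soda | hamster
  4   | white | cooking | chef | juice | rabbit
  5   | orange | painting | writer | tea | parrot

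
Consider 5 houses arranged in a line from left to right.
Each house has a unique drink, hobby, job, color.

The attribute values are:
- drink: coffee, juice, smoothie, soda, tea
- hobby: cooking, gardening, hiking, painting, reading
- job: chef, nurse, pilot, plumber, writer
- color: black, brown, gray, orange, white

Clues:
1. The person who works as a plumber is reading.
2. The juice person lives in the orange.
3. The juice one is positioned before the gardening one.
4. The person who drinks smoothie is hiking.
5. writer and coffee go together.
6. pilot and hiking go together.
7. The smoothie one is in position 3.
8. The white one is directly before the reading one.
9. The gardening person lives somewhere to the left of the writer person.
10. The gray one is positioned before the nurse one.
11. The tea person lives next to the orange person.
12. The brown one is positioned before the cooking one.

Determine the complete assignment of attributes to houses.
Solution:

House | Drink | Hobby | Job | Color
-----------------------------------
  1   | tea | painting | chef | white
  2   | juice | reading | plumber | orange
  3   | smoothie | hiking | pilot | gray
  4   | soda | gardening | nurse | brown
  5   | coffee | cooking | writer | black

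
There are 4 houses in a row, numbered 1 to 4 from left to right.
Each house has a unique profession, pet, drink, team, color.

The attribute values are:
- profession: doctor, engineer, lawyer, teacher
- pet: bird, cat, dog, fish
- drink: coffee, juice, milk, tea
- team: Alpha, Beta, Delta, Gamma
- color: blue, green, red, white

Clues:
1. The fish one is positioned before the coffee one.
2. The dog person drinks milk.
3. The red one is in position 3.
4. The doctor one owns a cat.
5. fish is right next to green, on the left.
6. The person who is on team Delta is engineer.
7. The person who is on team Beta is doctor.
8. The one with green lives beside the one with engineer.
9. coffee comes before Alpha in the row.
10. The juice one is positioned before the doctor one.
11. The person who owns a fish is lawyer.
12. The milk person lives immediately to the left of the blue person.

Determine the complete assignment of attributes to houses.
Solution:

House | Profession | Pet | Drink | Team | Color
-----------------------------------------------
  1   | lawyer | fish | juice | Gamma | white
  2   | doctor | cat | coffee | Beta | green
  3   | engineer | dog | milk | Delta | red
  4   | teacher | bird | tea | Alpha | blue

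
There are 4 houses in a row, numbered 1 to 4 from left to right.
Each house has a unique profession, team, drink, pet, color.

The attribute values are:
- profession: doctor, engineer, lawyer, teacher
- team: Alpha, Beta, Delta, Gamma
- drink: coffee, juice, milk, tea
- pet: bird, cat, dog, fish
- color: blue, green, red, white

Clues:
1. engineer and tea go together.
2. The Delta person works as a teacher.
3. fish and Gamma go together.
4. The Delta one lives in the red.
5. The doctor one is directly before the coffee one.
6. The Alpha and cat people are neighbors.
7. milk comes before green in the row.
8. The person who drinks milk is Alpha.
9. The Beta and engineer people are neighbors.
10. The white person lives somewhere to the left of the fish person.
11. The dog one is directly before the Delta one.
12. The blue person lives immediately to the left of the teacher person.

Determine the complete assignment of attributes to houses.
Solution:

House | Profession | Team | Drink | Pet | Color
-----------------------------------------------
  1   | doctor | Alpha | milk | dog | blue
  2   | teacher | Delta | coffee | cat | red
  3   | lawyer | Beta | juice | bird | white
  4   | engineer | Gamma | tea | fish | green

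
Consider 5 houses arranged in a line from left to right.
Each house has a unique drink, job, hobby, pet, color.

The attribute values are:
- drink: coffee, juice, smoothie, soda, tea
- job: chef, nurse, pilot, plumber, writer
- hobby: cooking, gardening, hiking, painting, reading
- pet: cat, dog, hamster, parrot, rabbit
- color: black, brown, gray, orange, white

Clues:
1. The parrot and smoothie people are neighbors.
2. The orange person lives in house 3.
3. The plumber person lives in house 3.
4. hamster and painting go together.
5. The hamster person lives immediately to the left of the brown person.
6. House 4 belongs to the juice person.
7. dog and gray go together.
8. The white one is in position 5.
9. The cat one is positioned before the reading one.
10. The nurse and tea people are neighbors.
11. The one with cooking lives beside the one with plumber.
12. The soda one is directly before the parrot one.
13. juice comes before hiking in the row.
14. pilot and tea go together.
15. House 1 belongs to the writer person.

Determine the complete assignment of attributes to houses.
Solution:

House | Drink | Job | Hobby | Pet | Color
-----------------------------------------
  1   | soda | writer | painting | hamster | black
  2   | coffee | chef | cooking | parrot | brown
  3   | smoothie | plumber | gardening | cat | orange
  4   | juice | nurse | reading | dog | gray
  5   | tea | pilot | hiking | rabbit | white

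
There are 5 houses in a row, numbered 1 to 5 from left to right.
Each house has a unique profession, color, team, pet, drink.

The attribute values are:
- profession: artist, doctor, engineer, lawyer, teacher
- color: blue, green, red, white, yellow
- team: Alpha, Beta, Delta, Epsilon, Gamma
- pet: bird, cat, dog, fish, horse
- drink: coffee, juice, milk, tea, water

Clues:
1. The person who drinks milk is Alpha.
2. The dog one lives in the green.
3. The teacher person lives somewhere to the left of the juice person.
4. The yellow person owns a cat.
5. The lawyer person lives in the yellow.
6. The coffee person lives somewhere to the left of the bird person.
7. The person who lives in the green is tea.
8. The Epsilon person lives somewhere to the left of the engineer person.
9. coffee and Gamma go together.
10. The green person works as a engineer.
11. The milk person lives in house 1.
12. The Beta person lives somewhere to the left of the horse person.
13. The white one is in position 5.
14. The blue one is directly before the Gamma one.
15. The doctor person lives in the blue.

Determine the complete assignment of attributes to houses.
Solution:

House | Profession | Color | Team | Pet | Drink
-----------------------------------------------
  1   | doctor | blue | Alpha | fish | milk
  2   | lawyer | yellow | Gamma | cat | coffee
  3   | teacher | red | Epsilon | bird | water
  4   | engineer | green | Beta | dog | tea
  5   | artist | white | Delta | horse | juice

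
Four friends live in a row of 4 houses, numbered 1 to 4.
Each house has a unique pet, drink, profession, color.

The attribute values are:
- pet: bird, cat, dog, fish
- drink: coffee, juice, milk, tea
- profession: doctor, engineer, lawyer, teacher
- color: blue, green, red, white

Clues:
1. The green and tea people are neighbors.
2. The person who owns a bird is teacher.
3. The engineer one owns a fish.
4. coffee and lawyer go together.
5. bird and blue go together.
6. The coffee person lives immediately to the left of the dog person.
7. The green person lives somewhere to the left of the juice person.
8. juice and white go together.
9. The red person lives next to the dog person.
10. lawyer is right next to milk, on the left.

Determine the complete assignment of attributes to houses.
Solution:

House | Pet | Drink | Profession | Color
----------------------------------------
  1   | cat | coffee | lawyer | red
  2   | dog | milk | doctor | green
  3   | bird | tea | teacher | blue
  4   | fish | juice | engineer | white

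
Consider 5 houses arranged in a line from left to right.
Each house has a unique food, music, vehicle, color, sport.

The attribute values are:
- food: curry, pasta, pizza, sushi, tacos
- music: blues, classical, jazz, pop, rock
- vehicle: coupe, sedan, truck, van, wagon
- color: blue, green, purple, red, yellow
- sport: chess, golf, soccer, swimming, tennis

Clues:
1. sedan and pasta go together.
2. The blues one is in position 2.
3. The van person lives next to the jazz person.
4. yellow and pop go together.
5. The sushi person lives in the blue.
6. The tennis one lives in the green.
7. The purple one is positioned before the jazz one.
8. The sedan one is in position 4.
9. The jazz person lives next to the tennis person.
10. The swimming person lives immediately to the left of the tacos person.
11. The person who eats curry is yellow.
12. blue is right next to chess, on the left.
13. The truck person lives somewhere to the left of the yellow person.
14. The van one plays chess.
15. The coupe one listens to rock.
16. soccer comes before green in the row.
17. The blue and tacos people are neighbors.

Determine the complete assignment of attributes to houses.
Solution:

House | Food | Music | Vehicle | Color | Sport
----------------------------------------------
  1   | sushi | rock | coupe | blue | swimming
  2   | tacos | blues | van | purple | chess
  3   | pizza | jazz | truck | red | soccer
  4   | pasta | classical | sedan | green | tennis
  5   | curry | pop | wagon | yellow | golf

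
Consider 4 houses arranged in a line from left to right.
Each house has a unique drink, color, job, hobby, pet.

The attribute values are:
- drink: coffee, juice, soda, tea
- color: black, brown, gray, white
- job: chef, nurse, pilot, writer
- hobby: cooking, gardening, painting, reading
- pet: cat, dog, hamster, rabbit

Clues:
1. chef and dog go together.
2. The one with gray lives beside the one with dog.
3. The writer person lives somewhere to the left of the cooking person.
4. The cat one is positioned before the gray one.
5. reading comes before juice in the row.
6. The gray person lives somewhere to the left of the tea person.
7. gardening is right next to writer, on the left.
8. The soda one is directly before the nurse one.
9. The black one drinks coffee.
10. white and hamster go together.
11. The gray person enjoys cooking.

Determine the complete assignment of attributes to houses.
Solution:

House | Drink | Color | Job | Hobby | Pet
-----------------------------------------
  1   | coffee | black | pilot | gardening | cat
  2   | soda | white | writer | reading | hamster
  3   | juice | gray | nurse | cooking | rabbit
  4   | tea | brown | chef | painting | dog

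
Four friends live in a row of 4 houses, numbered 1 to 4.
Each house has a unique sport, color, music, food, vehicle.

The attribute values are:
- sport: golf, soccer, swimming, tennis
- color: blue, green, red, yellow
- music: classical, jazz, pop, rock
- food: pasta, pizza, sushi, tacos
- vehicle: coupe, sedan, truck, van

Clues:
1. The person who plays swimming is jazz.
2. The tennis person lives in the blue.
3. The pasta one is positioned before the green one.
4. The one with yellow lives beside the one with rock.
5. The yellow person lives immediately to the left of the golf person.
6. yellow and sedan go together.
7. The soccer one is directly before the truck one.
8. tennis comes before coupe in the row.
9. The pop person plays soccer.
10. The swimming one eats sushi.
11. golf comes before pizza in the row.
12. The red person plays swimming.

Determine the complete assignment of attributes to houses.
Solution:

House | Sport | Color | Music | Food | Vehicle
----------------------------------------------
  1   | soccer | yellow | pop | pasta | sedan
  2   | golf | green | rock | tacos | truck
  3   | tennis | blue | classical | pizza | van
  4   | swimming | red | jazz | sushi | coupe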